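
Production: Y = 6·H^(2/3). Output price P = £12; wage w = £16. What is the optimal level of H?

H* = 27

MP_H = (2/3)·6·H^(-1/3) = 4·H^(-1/3).
Profit maximization for a price taker requires P·MP_H = w: 12·4·H^(-1/3) = 16.
So H^(-1/3) = 1/3, which gives H = 27.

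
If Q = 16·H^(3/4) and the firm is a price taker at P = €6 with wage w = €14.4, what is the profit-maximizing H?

MP_H = (3/4)·16·H^(-1/4) = 12·H^(-1/4).
Profit maximization for a price taker requires P·MP_H = w: 6·12·H^(-1/4) = 14.4.
So H^(-1/4) = 0.2, which gives H = 625.

H* = 625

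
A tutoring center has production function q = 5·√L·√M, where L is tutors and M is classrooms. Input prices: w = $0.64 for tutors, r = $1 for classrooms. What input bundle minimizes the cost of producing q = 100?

Cost minimization requires the marginal rate of technical substitution to equal the input-price ratio: MP_L/MP_M = w/r.
Here MP_L/MP_M = (1/2)·(M/L)/(1/2) = (M/L). Setting this equal to 0.64/1 = 0.64 gives M = 0.64L.
Substituting into q = 100: 5·L^(1/2)·(0.64L)^(1/2) = 100.
Solving, L = 25 and M = 16.

L* = 25, M* = 16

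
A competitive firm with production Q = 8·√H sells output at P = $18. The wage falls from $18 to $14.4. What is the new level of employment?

From P·MP_H = w with MP_H = 4·H^(-1/2), the labor demand is H(w) = (72/w)^(2).
At w = 18: H = 16. At w = 14.4: H = 25.

H* = 25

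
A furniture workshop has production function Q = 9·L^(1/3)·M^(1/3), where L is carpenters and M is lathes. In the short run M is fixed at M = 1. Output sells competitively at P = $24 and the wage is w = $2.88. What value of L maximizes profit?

With M = 1, MP_L = (1/3)·9·L^(-2/3)·1^(1/3) = 3·L^(-2/3).
Profit maximization for a price taker requires P·MP_L = w: 24·3·L^(-2/3) = 2.88.
So L^(-2/3) = 0.04, which gives L = 125.

L* = 125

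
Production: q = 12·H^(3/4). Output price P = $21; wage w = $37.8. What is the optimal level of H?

MP_H = (3/4)·12·H^(-1/4) = 9·H^(-1/4).
Profit maximization for a price taker requires P·MP_H = w: 21·9·H^(-1/4) = 37.8.
So H^(-1/4) = 0.2, which gives H = 625.

H* = 625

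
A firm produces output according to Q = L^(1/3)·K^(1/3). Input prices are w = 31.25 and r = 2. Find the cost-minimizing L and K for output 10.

Cost minimization requires the marginal rate of technical substitution to equal the input-price ratio: MP_L/MP_K = w/r.
Here MP_L/MP_K = (1/3)·(K/L)/(1/3) = (K/L). Setting this equal to 31.25/2 = 15.625 gives K = 15.625L.
Substituting into Q = 10: L^(1/3)·(15.625L)^(1/3) = 10.
Solving, L = 8 and K = 125.

L* = 8, K* = 125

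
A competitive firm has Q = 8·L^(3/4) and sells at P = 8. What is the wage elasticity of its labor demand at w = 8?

MP_L = (3/4)·8·L^(-1/4), so P·MP_L = w gives 48·L^(-1/4) = w.
Solving, L(w) = (48/w)^(4). This is a constant-elasticity form: L ∝ w^(−4), so ε = −4.

ε = -4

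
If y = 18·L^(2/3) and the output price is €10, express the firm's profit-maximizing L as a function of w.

L(w) = 1728000/w³

MP_L = (2/3)·18·L^(-1/3) = 12·L^(-1/3).
Setting P·MP_L = w: 120·L^(-1/3) = w.
Solving for L: L^(-1/3) = w/120, so L = (120/w)^(3).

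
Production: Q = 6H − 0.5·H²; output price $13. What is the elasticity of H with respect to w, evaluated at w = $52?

From P·MP_H = w with MP_H = 6 − H, labor demand is H(w) = 6 − w/13.
dH/dw = −1/(13) = -1/13.
At w = 52, H = 2, so ε = (dH/dw)·(w/H) = (-1/13)·(52/2) = -2.

ε = -2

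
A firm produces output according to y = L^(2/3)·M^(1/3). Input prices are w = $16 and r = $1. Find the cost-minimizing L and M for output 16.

Cost minimization requires the marginal rate of technical substitution to equal the input-price ratio: MP_L/MP_M = w/r.
Here MP_L/MP_M = (2/3)·(M/L)/(1/3) = 2·(M/L). Setting this equal to 16/1 = 16 gives M = 8L.
Substituting into y = 16: L^(2/3)·(8L)^(1/3) = 16.
Solving, L = 8 and M = 64.

L* = 8, M* = 64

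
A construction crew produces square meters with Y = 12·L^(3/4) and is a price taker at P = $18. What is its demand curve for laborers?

L(w) = (162/w)^(4)

MP_L = (3/4)·12·L^(-1/4) = 9·L^(-1/4).
Setting P·MP_L = w: 162·L^(-1/4) = w.
Solving for L: L^(-1/4) = w/162, so L = (162/w)^(4).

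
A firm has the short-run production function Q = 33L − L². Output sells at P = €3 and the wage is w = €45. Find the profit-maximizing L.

L* = 9

The marginal product of L is MP_L = 33 − 2L.
A price-taking firm hires until the value of the marginal product equals the wage: P·MP_L = w, so 3·(33 − 2L) = 45.
Then 33 − 2L = 15, giving L = 9.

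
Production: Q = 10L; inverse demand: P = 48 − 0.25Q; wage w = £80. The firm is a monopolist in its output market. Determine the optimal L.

Marginal revenue from the inverse demand is MR = 48 − 0.5Q.
The marginal product is MP_L = 10.
A monopolist hires until marginal revenue product equals the wage: MR·MP_L = w.
(48 − 5L)·10 = 80, so L = 8.

L* = 8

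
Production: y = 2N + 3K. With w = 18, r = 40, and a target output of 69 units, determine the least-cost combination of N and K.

N* = 34.5, K* = 0

The inputs are perfect substitutes, so the firm uses whichever has the lower cost per unit of output.
Cost per unit of output via N is w/2 = 9; via K it is r/3 = 40/3. N is cheaper.
Producing y = 69 with N alone: N = 34.5, K = 0.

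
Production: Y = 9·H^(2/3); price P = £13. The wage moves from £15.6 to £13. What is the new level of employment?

From P·MP_H = w with MP_H = 6·H^(-1/3), the labor demand is H(w) = (78/w)^(3).
At w = 15.6: H = 125. At w = 13: H = 216.

H* = 216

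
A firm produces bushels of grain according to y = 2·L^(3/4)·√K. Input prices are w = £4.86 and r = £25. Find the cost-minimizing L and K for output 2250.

Cost minimization requires the marginal rate of technical substitution to equal the input-price ratio: MP_L/MP_K = w/r.
Here MP_L/MP_K = (3/4)·(K/L)/(1/2) = 1.5·(K/L). Setting this equal to 4.86/25 = 0.1944 gives K = 0.1296L.
Substituting into y = 2250: 2·L^(3/4)·(0.1296L)^(1/2) = 2250.
Solving, L = 625 and K = 81.

L* = 625, K* = 81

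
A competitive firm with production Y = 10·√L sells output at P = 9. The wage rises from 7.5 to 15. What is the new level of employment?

From P·MP_L = w with MP_L = 5·L^(-1/2), the labor demand is L(w) = (45/w)^(2).
At w = 7.5: L = 36. At w = 15: L = 9.

L* = 9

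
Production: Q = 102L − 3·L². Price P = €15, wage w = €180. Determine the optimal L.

L* = 15

The marginal product of L is MP_L = 102 − 6L.
A price-taking firm hires until the value of the marginal product equals the wage: P·MP_L = w, so 15·(102 − 6L) = 180.
Then 102 − 6L = 12, giving L = 15.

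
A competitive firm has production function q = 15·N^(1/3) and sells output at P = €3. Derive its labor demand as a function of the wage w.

MP_N = (1/3)·15·N^(-2/3) = 5·N^(-2/3).
Setting P·MP_N = w: 15·N^(-2/3) = w.
Solving for N: N^(-2/3) = w/15, so N = (15/w)^(3/2).

N(w) = (15/w)^(3/2)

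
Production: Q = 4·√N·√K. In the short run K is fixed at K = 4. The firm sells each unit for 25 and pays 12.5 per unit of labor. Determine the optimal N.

N* = 64

With K = 4, MP_N = (1/2)·4·N^(-1/2)·4^(1/2) = 4·N^(-1/2).
Profit maximization for a price taker requires P·MP_N = w: 25·4·N^(-1/2) = 12.5.
So N^(-1/2) = 0.125, which gives N = 64.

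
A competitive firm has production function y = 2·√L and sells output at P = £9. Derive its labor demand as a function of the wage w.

L(w) = 81/w²

MP_L = (1/2)·2·L^(-1/2) = L^(-1/2).
Setting P·MP_L = w: 9·L^(-1/2) = w.
Solving for L: L^(-1/2) = w/9, so L = (9/w)^(2).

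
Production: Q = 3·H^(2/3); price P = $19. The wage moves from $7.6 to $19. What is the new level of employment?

H* = 8

From P·MP_H = w with MP_H = 2·H^(-1/3), the labor demand is H(w) = (38/w)^(3).
At w = 7.6: H = 125. At w = 19: H = 8.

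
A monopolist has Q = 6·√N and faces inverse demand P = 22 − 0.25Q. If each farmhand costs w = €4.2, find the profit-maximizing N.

Marginal revenue from the inverse demand is MR = 22 − 0.5Q.
The marginal product is MP_N = 3·N^(-1/2).
A monopolist hires until marginal revenue product equals the wage: MR·MP_N = w.
At N, Q = 6·√N. Substituting and solving: (22 − 3·√N)·3·N^(-1/2) = 4.2 gives N = 25.

N* = 25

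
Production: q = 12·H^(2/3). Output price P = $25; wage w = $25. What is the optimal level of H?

MP_H = (2/3)·12·H^(-1/3) = 8·H^(-1/3).
Profit maximization for a price taker requires P·MP_H = w: 25·8·H^(-1/3) = 25.
So H^(-1/3) = 0.125, which gives H = 512.

H* = 512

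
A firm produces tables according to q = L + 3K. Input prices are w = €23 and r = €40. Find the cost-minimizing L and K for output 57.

The inputs are perfect substitutes, so the firm uses whichever has the lower cost per unit of output.
Cost per unit of output via L is 23; via K it is 40/3. K is cheaper.
Producing q = 57 with K alone: L = 0, K = 19.

L* = 0, K* = 19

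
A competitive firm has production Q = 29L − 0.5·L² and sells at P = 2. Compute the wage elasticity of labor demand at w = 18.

From P·MP_L = w with MP_L = 29 − L, labor demand is L(w) = 29 − w/2.
dL/dw = −1/(2) = -0.5.
At w = 18, L = 20, so ε = (dL/dw)·(w/L) = (-0.5)·(18/20) = -0.45.

ε = -0.45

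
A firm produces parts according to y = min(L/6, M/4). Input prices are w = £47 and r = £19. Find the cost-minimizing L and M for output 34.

With a fixed-proportions technology, the cost-minimizing bundle uses no slack in either input: L/6 = M/4 = y.
So L = 6·34 = 204 and M = 4·34 = 136.

L* = 204, M* = 136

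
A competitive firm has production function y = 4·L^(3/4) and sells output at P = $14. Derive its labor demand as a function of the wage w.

L(w) = 3111696/w^(4)

MP_L = (3/4)·4·L^(-1/4) = 3·L^(-1/4).
Setting P·MP_L = w: 42·L^(-1/4) = w.
Solving for L: L^(-1/4) = w/42, so L = (42/w)^(4).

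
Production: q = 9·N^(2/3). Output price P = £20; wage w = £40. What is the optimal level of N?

N* = 27

MP_N = (2/3)·9·N^(-1/3) = 6·N^(-1/3).
Profit maximization for a price taker requires P·MP_N = w: 20·6·N^(-1/3) = 40.
So N^(-1/3) = 1/3, which gives N = 27.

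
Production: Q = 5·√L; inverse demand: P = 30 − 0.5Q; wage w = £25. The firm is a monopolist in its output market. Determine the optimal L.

Marginal revenue from the inverse demand is MR = 30 − Q.
The marginal product is MP_L = 2.5·L^(-1/2).
A monopolist hires until marginal revenue product equals the wage: MR·MP_L = w.
At L, Q = 5·√L. Substituting and solving: (30 − 5·√L)·2.5·L^(-1/2) = 25 gives L = 4.

L* = 4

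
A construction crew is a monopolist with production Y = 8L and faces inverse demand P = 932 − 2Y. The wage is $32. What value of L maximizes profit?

Marginal revenue from the inverse demand is MR = 932 − 4Y.
The marginal product is MP_L = 8.
A monopolist hires until marginal revenue product equals the wage: MR·MP_L = w.
(932 − 32L)·8 = 32, so L = 29.

L* = 29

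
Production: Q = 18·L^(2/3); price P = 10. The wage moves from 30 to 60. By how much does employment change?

From P·MP_L = w with MP_L = 12·L^(-1/3), the labor demand is L(w) = (120/w)^(3).
At w = 30: L = 64. At w = 60: L = 8.
ΔL = 8 − 64 = -56.

ΔL = -56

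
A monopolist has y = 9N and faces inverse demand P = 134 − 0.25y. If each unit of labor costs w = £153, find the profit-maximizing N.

Marginal revenue from the inverse demand is MR = 134 − 0.5y.
The marginal product is MP_N = 9.
A monopolist hires until marginal revenue product equals the wage: MR·MP_N = w.
(134 − 4.5N)·9 = 153, so N = 26.

N* = 26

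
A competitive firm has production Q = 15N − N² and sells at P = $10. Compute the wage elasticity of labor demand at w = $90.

From P·MP_N = w with MP_N = 15 − 2N, labor demand is N(w) = (15 − w/10)/2.
dN/dw = −1/(20) = -0.05.
At w = 90, N = 3, so ε = (dN/dw)·(w/N) = (-0.05)·(90/3) = -1.5.

ε = -1.5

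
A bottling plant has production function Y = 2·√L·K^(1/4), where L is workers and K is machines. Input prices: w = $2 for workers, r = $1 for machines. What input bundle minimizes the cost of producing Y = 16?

Cost minimization requires the marginal rate of technical substitution to equal the input-price ratio: MP_L/MP_K = w/r.
Here MP_L/MP_K = (1/2)·(K/L)/(1/4) = 2·(K/L). Setting this equal to 2/1 = 2 gives K = L.
Substituting into Y = 16: 2·L^(1/2)·(L)^(1/4) = 16.
Solving, L = 16 and K = 16.

L* = 16, K* = 16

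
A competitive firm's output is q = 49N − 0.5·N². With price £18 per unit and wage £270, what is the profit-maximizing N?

The marginal product of N is MP_N = 49 − N.
A price-taking firm hires until the value of the marginal product equals the wage: P·MP_N = w, so 18·(49 − N) = 270.
Then 49 − N = 15, giving N = 34.

N* = 34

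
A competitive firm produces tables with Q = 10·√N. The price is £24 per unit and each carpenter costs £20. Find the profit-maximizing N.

N* = 36

MP_N = (1/2)·10·N^(-1/2) = 5·N^(-1/2).
Profit maximization for a price taker requires P·MP_N = w: 24·5·N^(-1/2) = 20.
So N^(-1/2) = 1/6, which gives N = 36.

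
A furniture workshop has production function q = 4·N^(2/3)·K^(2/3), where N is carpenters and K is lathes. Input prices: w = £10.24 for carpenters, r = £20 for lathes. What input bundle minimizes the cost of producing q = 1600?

N* = 125, K* = 64

Cost minimization requires the marginal rate of technical substitution to equal the input-price ratio: MP_N/MP_K = w/r.
Here MP_N/MP_K = (2/3)·(K/N)/(2/3) = (K/N). Setting this equal to 10.24/20 = 0.512 gives K = 0.512N.
Substituting into q = 1600: 4·N^(2/3)·(0.512N)^(2/3) = 1600.
Solving, N = 125 and K = 64.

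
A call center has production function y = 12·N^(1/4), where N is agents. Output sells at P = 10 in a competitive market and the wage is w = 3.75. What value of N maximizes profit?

N* = 16

MP_N = (1/4)·12·N^(-3/4) = 3·N^(-3/4).
Profit maximization for a price taker requires P·MP_N = w: 10·3·N^(-3/4) = 3.75.
So N^(-3/4) = 0.125, which gives N = 16.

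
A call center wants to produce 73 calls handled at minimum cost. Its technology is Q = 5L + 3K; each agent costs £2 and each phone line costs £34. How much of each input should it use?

The inputs are perfect substitutes, so the firm uses whichever has the lower cost per unit of output.
Cost per unit of output via L is w/5 = 0.4; via K it is r/3 = 34/3. L is cheaper.
Producing Q = 73 with L alone: L = 14.6, K = 0.

L* = 14.6, K* = 0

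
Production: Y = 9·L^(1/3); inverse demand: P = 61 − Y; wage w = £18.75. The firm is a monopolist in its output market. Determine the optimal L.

Marginal revenue from the inverse demand is MR = 61 − 2Y.
The marginal product is MP_L = 3·L^(-2/3).
A monopolist hires until marginal revenue product equals the wage: MR·MP_L = w.
At L, Y = 9·L^(1/3). Substituting and solving: (61 − 18·L^(1/3))·3·L^(-2/3) = 18.75 gives L = 8.

L* = 8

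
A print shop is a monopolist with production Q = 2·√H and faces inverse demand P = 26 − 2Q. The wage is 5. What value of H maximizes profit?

H* = 4

Marginal revenue from the inverse demand is MR = 26 − 4Q.
The marginal product is MP_H = H^(-1/2).
A monopolist hires until marginal revenue product equals the wage: MR·MP_H = w.
At H, Q = 2·√H. Substituting and solving: (26 − 8·√H)·H^(-1/2) = 5 gives H = 4.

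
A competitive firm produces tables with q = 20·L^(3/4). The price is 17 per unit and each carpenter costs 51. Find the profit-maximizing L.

MP_L = (3/4)·20·L^(-1/4) = 15·L^(-1/4).
Profit maximization for a price taker requires P·MP_L = w: 17·15·L^(-1/4) = 51.
So L^(-1/4) = 0.2, which gives L = 625.

L* = 625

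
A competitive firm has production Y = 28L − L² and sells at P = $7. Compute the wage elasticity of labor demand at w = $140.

ε = -2.5

From P·MP_L = w with MP_L = 28 − 2L, labor demand is L(w) = (28 − w/7)/2.
dL/dw = −1/(14) = -1/14.
At w = 140, L = 4, so ε = (dL/dw)·(w/L) = (-1/14)·(140/4) = -2.5.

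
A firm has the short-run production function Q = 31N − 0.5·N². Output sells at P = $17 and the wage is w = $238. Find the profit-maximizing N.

N* = 17

The marginal product of N is MP_N = 31 − N.
A price-taking firm hires until the value of the marginal product equals the wage: P·MP_N = w, so 17·(31 − N) = 238.
Then 31 − N = 14, giving N = 17.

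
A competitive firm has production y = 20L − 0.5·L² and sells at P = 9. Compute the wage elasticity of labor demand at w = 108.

From P·MP_L = w with MP_L = 20 − L, labor demand is L(w) = 20 − w/9.
dL/dw = −1/(9) = -1/9.
At w = 108, L = 8, so ε = (dL/dw)·(w/L) = (-1/9)·(108/8) = -1.5.

ε = -1.5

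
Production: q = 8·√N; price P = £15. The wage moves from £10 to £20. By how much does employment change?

ΔN = -27

From P·MP_N = w with MP_N = 4·N^(-1/2), the labor demand is N(w) = (60/w)^(2).
At w = 10: N = 36. At w = 20: N = 9.
ΔN = 9 − 36 = -27.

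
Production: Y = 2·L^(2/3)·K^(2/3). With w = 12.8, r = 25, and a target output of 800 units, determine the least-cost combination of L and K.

L* = 125, K* = 64

Cost minimization requires the marginal rate of technical substitution to equal the input-price ratio: MP_L/MP_K = w/r.
Here MP_L/MP_K = (2/3)·(K/L)/(2/3) = (K/L). Setting this equal to 12.8/25 = 0.512 gives K = 0.512L.
Substituting into Y = 800: 2·L^(2/3)·(0.512L)^(2/3) = 800.
Solving, L = 125 and K = 64.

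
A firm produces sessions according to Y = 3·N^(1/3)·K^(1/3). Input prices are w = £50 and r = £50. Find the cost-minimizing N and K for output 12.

Cost minimization requires the marginal rate of technical substitution to equal the input-price ratio: MP_N/MP_K = w/r.
Here MP_N/MP_K = (1/3)·(K/N)/(1/3) = (K/N). Setting this equal to 50/50 = 1 gives K = N.
Substituting into Y = 12: 3·N^(1/3)·(N)^(1/3) = 12.
Solving, N = 8 and K = 8.

N* = 8, K* = 8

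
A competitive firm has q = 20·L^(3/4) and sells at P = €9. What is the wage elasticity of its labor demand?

MP_L = (3/4)·20·L^(-1/4), so P·MP_L = w gives 135·L^(-1/4) = w.
Solving, L(w) = (135/w)^(4). This is a constant-elasticity form: L ∝ w^(−4), so ε = −4.

ε = -4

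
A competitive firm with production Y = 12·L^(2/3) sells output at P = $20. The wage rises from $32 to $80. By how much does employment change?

ΔL = -117

From P·MP_L = w with MP_L = 8·L^(-1/3), the labor demand is L(w) = (160/w)^(3).
At w = 32: L = 125. At w = 80: L = 8.
ΔL = 8 − 125 = -117.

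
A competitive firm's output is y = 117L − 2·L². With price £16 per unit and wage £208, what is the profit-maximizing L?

L* = 26

The marginal product of L is MP_L = 117 − 4L.
A price-taking firm hires until the value of the marginal product equals the wage: P·MP_L = w, so 16·(117 − 4L) = 208.
Then 117 − 4L = 13, giving L = 26.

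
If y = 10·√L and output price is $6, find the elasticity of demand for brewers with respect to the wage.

MP_L = (1/2)·10·L^(-1/2), so P·MP_L = w gives 30·L^(-1/2) = w.
Solving, L(w) = (30/w)^(2). This is a constant-elasticity form: L ∝ w^(−2), so ε = −2.

ε = -2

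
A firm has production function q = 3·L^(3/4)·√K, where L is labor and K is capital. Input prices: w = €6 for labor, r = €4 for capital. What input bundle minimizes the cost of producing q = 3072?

Cost minimization requires the marginal rate of technical substitution to equal the input-price ratio: MP_L/MP_K = w/r.
Here MP_L/MP_K = (3/4)·(K/L)/(1/2) = 1.5·(K/L). Setting this equal to 6/4 = 1.5 gives K = L.
Substituting into q = 3072: 3·L^(3/4)·(L)^(1/2) = 3072.
Solving, L = 256 and K = 256.

L* = 256, K* = 256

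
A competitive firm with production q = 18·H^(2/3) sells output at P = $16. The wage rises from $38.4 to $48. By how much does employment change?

From P·MP_H = w with MP_H = 12·H^(-1/3), the labor demand is H(w) = (192/w)^(3).
At w = 38.4: H = 125. At w = 48: H = 64.
ΔH = 64 − 125 = -61.

ΔH = -61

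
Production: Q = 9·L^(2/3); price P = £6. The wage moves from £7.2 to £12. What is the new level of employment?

L* = 27

From P·MP_L = w with MP_L = 6·L^(-1/3), the labor demand is L(w) = (36/w)^(3).
At w = 7.2: L = 125. At w = 12: L = 27.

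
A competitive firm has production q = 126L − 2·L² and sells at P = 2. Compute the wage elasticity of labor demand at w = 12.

From P·MP_L = w with MP_L = 126 − 4L, labor demand is L(w) = (126 − w/2)/4.
dL/dw = −1/(8) = -0.125.
At w = 12, L = 30, so ε = (dL/dw)·(w/L) = (-0.125)·(12/30) = -0.05.

ε = -0.05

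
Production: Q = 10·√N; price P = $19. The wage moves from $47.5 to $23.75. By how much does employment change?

From P·MP_N = w with MP_N = 5·N^(-1/2), the labor demand is N(w) = (95/w)^(2).
At w = 47.5: N = 4. At w = 23.75: N = 16.
ΔN = 16 − 4 = 12.

ΔN = 12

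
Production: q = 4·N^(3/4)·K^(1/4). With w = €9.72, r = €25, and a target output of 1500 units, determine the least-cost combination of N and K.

N* = 625, K* = 81

Cost minimization requires the marginal rate of technical substitution to equal the input-price ratio: MP_N/MP_K = w/r.
Here MP_N/MP_K = (3/4)·(K/N)/(1/4) = 3·(K/N). Setting this equal to 9.72/25 = 0.3888 gives K = 0.1296N.
Substituting into q = 1500: 4·N^(3/4)·(0.1296N)^(1/4) = 1500.
Solving, N = 625 and K = 81.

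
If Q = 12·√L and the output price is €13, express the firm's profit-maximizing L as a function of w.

MP_L = (1/2)·12·L^(-1/2) = 6·L^(-1/2).
Setting P·MP_L = w: 78·L^(-1/2) = w.
Solving for L: L^(-1/2) = w/78, so L = (78/w)^(2).

L(w) = 6084/w²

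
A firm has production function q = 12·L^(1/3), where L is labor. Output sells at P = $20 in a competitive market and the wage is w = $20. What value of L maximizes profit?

L* = 8

MP_L = (1/3)·12·L^(-2/3) = 4·L^(-2/3).
Profit maximization for a price taker requires P·MP_L = w: 20·4·L^(-2/3) = 20.
So L^(-2/3) = 0.25, which gives L = 8.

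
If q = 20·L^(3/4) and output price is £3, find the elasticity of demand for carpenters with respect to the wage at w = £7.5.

ε = -4

MP_L = (3/4)·20·L^(-1/4), so P·MP_L = w gives 45·L^(-1/4) = w.
Solving, L(w) = (45/w)^(4). This is a constant-elasticity form: L ∝ w^(−4), so ε = −4.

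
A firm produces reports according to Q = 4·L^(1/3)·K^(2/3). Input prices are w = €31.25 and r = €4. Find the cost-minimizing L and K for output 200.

Cost minimization requires the marginal rate of technical substitution to equal the input-price ratio: MP_L/MP_K = w/r.
Here MP_L/MP_K = (1/3)·(K/L)/(2/3) = 0.5·(K/L). Setting this equal to 31.25/4 = 7.8125 gives K = 15.625L.
Substituting into Q = 200: 4·L^(1/3)·(15.625L)^(2/3) = 200.
Solving, L = 8 and K = 125.

L* = 8, K* = 125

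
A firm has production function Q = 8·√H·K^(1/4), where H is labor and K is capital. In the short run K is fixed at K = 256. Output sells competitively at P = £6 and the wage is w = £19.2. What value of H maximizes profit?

H* = 25

With K = 256, MP_H = (1/2)·8·H^(-1/2)·256^(1/4) = 16·H^(-1/2).
Profit maximization for a price taker requires P·MP_H = w: 6·16·H^(-1/2) = 19.2.
So H^(-1/2) = 0.2, which gives H = 25.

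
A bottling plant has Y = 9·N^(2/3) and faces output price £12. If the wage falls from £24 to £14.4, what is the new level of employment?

From P·MP_N = w with MP_N = 6·N^(-1/3), the labor demand is N(w) = (72/w)^(3).
At w = 24: N = 27. At w = 14.4: N = 125.

N* = 125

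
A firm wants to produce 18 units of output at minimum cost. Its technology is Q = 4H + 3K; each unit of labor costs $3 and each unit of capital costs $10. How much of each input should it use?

The inputs are perfect substitutes, so the firm uses whichever has the lower cost per unit of output.
Cost per unit of output via H is w/4 = 0.75; via K it is r/3 = 10/3. H is cheaper.
Producing Q = 18 with H alone: H = 4.5, K = 0.

H* = 4.5, K* = 0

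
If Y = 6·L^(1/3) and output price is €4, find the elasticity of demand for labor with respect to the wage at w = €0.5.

MP_L = (1/3)·6·L^(-2/3), so P·MP_L = w gives 8·L^(-2/3) = w.
Solving, L(w) = (8/w)^(3/2). This is a constant-elasticity form: L ∝ w^(−3/2), so ε = −3/2.

ε = -1.5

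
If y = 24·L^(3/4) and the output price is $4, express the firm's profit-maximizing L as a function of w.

MP_L = (3/4)·24·L^(-1/4) = 18·L^(-1/4).
Setting P·MP_L = w: 72·L^(-1/4) = w.
Solving for L: L^(-1/4) = w/72, so L = (72/w)^(4).

L(w) = (72/w)^(4)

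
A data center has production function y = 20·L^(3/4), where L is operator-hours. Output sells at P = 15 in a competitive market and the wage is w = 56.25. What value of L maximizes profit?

MP_L = (3/4)·20·L^(-1/4) = 15·L^(-1/4).
Profit maximization for a price taker requires P·MP_L = w: 15·15·L^(-1/4) = 56.25.
So L^(-1/4) = 0.25, which gives L = 256.

L* = 256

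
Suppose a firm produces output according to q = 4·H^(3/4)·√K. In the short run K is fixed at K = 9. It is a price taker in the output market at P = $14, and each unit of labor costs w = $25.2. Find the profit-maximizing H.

With K = 9, MP_H = (3/4)·4·H^(-1/4)·9^(1/2) = 9·H^(-1/4).
Profit maximization for a price taker requires P·MP_H = w: 14·9·H^(-1/4) = 25.2.
So H^(-1/4) = 0.2, which gives H = 625.

H* = 625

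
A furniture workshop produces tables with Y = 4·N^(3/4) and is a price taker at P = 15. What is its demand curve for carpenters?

N(w) = 4100625/w^(4)

MP_N = (3/4)·4·N^(-1/4) = 3·N^(-1/4).
Setting P·MP_N = w: 45·N^(-1/4) = w.
Solving for N: N^(-1/4) = w/45, so N = (45/w)^(4).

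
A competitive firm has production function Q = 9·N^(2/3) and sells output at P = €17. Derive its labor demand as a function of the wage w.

N(w) = 1061208/w³

MP_N = (2/3)·9·N^(-1/3) = 6·N^(-1/3).
Setting P·MP_N = w: 102·N^(-1/3) = w.
Solving for N: N^(-1/3) = w/102, so N = (102/w)^(3).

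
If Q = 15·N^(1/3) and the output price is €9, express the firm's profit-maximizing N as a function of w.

N(w) = (45/w)^(3/2)

MP_N = (1/3)·15·N^(-2/3) = 5·N^(-2/3).
Setting P·MP_N = w: 45·N^(-2/3) = w.
Solving for N: N^(-2/3) = w/45, so N = (45/w)^(3/2).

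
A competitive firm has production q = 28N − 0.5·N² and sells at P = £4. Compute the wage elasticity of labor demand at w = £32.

From P·MP_N = w with MP_N = 28 − N, labor demand is N(w) = 28 − w/4.
dN/dw = −1/(4) = -0.25.
At w = 32, N = 20, so ε = (dN/dw)·(w/N) = (-0.25)·(32/20) = -0.4.

ε = -0.4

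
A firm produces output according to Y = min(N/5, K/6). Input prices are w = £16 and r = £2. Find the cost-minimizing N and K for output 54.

With a fixed-proportions technology, the cost-minimizing bundle uses no slack in either input: N/5 = K/6 = Y.
So N = 5·54 = 270 and K = 6·54 = 324.

N* = 270, K* = 324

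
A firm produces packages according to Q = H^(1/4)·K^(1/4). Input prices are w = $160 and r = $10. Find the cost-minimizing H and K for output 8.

H* = 16, K* = 256

Cost minimization requires the marginal rate of technical substitution to equal the input-price ratio: MP_H/MP_K = w/r.
Here MP_H/MP_K = (1/4)·(K/H)/(1/4) = (K/H). Setting this equal to 160/10 = 16 gives K = 16H.
Substituting into Q = 8: H^(1/4)·(16H)^(1/4) = 8.
Solving, H = 16 and K = 256.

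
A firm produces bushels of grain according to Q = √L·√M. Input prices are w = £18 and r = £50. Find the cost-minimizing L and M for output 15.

Cost minimization requires the marginal rate of technical substitution to equal the input-price ratio: MP_L/MP_M = w/r.
Here MP_L/MP_M = (1/2)·(M/L)/(1/2) = (M/L). Setting this equal to 18/50 = 0.36 gives M = 0.36L.
Substituting into Q = 15: L^(1/2)·(0.36L)^(1/2) = 15.
Solving, L = 25 and M = 9.

L* = 25, M* = 9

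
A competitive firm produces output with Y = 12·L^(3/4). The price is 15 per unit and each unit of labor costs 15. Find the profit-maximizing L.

L* = 6561

MP_L = (3/4)·12·L^(-1/4) = 9·L^(-1/4).
Profit maximization for a price taker requires P·MP_L = w: 15·9·L^(-1/4) = 15.
So L^(-1/4) = 1/9, which gives L = 6561.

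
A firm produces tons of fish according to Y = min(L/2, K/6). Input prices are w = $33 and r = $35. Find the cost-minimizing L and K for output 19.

L* = 38, K* = 114

With a fixed-proportions technology, the cost-minimizing bundle uses no slack in either input: L/2 = K/6 = Y.
So L = 2·19 = 38 and K = 6·19 = 114.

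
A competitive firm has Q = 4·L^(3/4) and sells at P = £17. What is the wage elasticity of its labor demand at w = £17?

ε = -4

MP_L = (3/4)·4·L^(-1/4), so P·MP_L = w gives 51·L^(-1/4) = w.
Solving, L(w) = (51/w)^(4). This is a constant-elasticity form: L ∝ w^(−4), so ε = −4.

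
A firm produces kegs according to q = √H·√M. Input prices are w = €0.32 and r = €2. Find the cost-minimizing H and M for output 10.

Cost minimization requires the marginal rate of technical substitution to equal the input-price ratio: MP_H/MP_M = w/r.
Here MP_H/MP_M = (1/2)·(M/H)/(1/2) = (M/H). Setting this equal to 0.32/2 = 0.16 gives M = 0.16H.
Substituting into q = 10: H^(1/2)·(0.16H)^(1/2) = 10.
Solving, H = 25 and M = 4.

H* = 25, M* = 4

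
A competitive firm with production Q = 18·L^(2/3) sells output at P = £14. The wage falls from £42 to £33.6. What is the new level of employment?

From P·MP_L = w with MP_L = 12·L^(-1/3), the labor demand is L(w) = (168/w)^(3).
At w = 42: L = 64. At w = 33.6: L = 125.

L* = 125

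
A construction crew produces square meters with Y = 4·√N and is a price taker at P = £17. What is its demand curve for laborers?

N(w) = 1156/w²

MP_N = (1/2)·4·N^(-1/2) = 2·N^(-1/2).
Setting P·MP_N = w: 34·N^(-1/2) = w.
Solving for N: N^(-1/2) = w/34, so N = (34/w)^(2).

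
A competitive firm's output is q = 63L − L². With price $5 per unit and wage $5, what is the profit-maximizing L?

The marginal product of L is MP_L = 63 − 2L.
A price-taking firm hires until the value of the marginal product equals the wage: P·MP_L = w, so 5·(63 − 2L) = 5.
Then 63 − 2L = 1, giving L = 31.

L* = 31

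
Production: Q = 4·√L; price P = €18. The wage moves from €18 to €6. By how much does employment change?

From P·MP_L = w with MP_L = 2·L^(-1/2), the labor demand is L(w) = (36/w)^(2).
At w = 18: L = 4. At w = 6: L = 36.
ΔL = 36 − 4 = 32.

ΔL = 32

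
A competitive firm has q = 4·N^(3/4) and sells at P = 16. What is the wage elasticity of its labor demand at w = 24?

MP_N = (3/4)·4·N^(-1/4), so P·MP_N = w gives 48·N^(-1/4) = w.
Solving, N(w) = (48/w)^(4). This is a constant-elasticity form: N ∝ w^(−4), so ε = −4.

ε = -4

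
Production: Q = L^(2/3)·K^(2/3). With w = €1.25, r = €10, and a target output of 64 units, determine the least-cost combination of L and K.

Cost minimization requires the marginal rate of technical substitution to equal the input-price ratio: MP_L/MP_K = w/r.
Here MP_L/MP_K = (2/3)·(K/L)/(2/3) = (K/L). Setting this equal to 1.25/10 = 0.125 gives K = 0.125L.
Substituting into Q = 64: L^(2/3)·(0.125L)^(2/3) = 64.
Solving, L = 64 and K = 8.

L* = 64, K* = 8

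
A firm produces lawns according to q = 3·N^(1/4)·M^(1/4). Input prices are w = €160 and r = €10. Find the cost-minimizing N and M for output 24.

Cost minimization requires the marginal rate of technical substitution to equal the input-price ratio: MP_N/MP_M = w/r.
Here MP_N/MP_M = (1/4)·(M/N)/(1/4) = (M/N). Setting this equal to 160/10 = 16 gives M = 16N.
Substituting into q = 24: 3·N^(1/4)·(16N)^(1/4) = 24.
Solving, N = 16 and M = 256.

N* = 16, M* = 256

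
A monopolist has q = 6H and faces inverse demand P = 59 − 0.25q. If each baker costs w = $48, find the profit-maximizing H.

Marginal revenue from the inverse demand is MR = 59 − 0.5q.
The marginal product is MP_H = 6.
A monopolist hires until marginal revenue product equals the wage: MR·MP_H = w.
(59 − 3H)·6 = 48, so H = 17.

H* = 17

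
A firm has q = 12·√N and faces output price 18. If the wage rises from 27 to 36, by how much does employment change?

ΔN = -7

From P·MP_N = w with MP_N = 6·N^(-1/2), the labor demand is N(w) = (108/w)^(2).
At w = 27: N = 16. At w = 36: N = 9.
ΔN = 9 − 16 = -7.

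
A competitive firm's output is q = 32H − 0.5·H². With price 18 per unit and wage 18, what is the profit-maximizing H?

H* = 31

The marginal product of H is MP_H = 32 − H.
A price-taking firm hires until the value of the marginal product equals the wage: P·MP_H = w, so 18·(32 − H) = 18.
Then 32 − H = 1, giving H = 31.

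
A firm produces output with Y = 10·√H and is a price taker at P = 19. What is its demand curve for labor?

MP_H = (1/2)·10·H^(-1/2) = 5·H^(-1/2).
Setting P·MP_H = w: 95·H^(-1/2) = w.
Solving for H: H^(-1/2) = w/95, so H = (95/w)^(2).

H(w) = 9025/w²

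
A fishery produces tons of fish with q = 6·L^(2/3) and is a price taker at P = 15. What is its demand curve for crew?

L(w) = 216000/w³

MP_L = (2/3)·6·L^(-1/3) = 4·L^(-1/3).
Setting P·MP_L = w: 60·L^(-1/3) = w.
Solving for L: L^(-1/3) = w/60, so L = (60/w)^(3).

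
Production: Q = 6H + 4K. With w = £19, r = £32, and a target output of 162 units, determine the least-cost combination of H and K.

The inputs are perfect substitutes, so the firm uses whichever has the lower cost per unit of output.
Cost per unit of output via H is w/6 = 19/6; via K it is r/4 = 8. H is cheaper.
Producing Q = 162 with H alone: H = 27, K = 0.

H* = 27, K* = 0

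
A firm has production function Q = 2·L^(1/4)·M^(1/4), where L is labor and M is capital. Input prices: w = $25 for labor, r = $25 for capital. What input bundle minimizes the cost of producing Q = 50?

Cost minimization requires the marginal rate of technical substitution to equal the input-price ratio: MP_L/MP_M = w/r.
Here MP_L/MP_M = (1/4)·(M/L)/(1/4) = (M/L). Setting this equal to 25/25 = 1 gives M = L.
Substituting into Q = 50: 2·L^(1/4)·(L)^(1/4) = 50.
Solving, L = 625 and M = 625.

L* = 625, M* = 625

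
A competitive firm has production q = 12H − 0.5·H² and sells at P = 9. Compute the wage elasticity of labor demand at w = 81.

From P·MP_H = w with MP_H = 12 − H, labor demand is H(w) = 12 − w/9.
dH/dw = −1/(9) = -1/9.
At w = 81, H = 3, so ε = (dH/dw)·(w/H) = (-1/9)·(81/3) = -3.

ε = -3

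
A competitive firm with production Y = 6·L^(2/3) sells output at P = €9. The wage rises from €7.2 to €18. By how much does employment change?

ΔL = -117

From P·MP_L = w with MP_L = 4·L^(-1/3), the labor demand is L(w) = (36/w)^(3).
At w = 7.2: L = 125. At w = 18: L = 8.
ΔL = 8 − 125 = -117.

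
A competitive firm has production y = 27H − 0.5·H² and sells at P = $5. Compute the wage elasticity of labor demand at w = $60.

From P·MP_H = w with MP_H = 27 − H, labor demand is H(w) = 27 − w/5.
dH/dw = −1/(5) = -0.2.
At w = 60, H = 15, so ε = (dH/dw)·(w/H) = (-0.2)·(60/15) = -0.8.

ε = -0.8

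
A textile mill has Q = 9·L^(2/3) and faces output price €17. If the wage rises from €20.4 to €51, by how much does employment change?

ΔL = -117

From P·MP_L = w with MP_L = 6·L^(-1/3), the labor demand is L(w) = (102/w)^(3).
At w = 20.4: L = 125. At w = 51: L = 8.
ΔL = 8 − 125 = -117.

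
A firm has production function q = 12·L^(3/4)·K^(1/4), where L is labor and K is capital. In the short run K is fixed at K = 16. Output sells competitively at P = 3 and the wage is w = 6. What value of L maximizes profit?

With K = 16, MP_L = (3/4)·12·L^(-1/4)·16^(1/4) = 18·L^(-1/4).
Profit maximization for a price taker requires P·MP_L = w: 3·18·L^(-1/4) = 6.
So L^(-1/4) = 1/9, which gives L = 6561.

L* = 6561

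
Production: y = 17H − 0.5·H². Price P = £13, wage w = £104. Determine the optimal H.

H* = 9

The marginal product of H is MP_H = 17 − H.
A price-taking firm hires until the value of the marginal product equals the wage: P·MP_H = w, so 13·(17 − H) = 104.
Then 17 − H = 8, giving H = 9.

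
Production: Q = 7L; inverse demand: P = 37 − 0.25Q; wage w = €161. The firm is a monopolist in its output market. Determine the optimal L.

L* = 4

Marginal revenue from the inverse demand is MR = 37 − 0.5Q.
The marginal product is MP_L = 7.
A monopolist hires until marginal revenue product equals the wage: MR·MP_L = w.
(37 − 3.5L)·7 = 161, so L = 4.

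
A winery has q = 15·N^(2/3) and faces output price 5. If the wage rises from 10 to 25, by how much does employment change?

From P·MP_N = w with MP_N = 10·N^(-1/3), the labor demand is N(w) = (50/w)^(3).
At w = 10: N = 125. At w = 25: N = 8.
ΔN = 8 − 125 = -117.

ΔN = -117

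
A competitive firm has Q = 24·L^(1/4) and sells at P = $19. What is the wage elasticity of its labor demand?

ε = -4/3

MP_L = (1/4)·24·L^(-3/4), so P·MP_L = w gives 114·L^(-3/4) = w.
Solving, L(w) = (114/w)^(4/3). This is a constant-elasticity form: L ∝ w^(−4/3), so ε = −4/3.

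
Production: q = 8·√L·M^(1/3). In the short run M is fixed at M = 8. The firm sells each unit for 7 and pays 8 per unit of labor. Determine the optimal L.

With M = 8, MP_L = (1/2)·8·L^(-1/2)·8^(1/3) = 8·L^(-1/2).
Profit maximization for a price taker requires P·MP_L = w: 7·8·L^(-1/2) = 8.
So L^(-1/2) = 1/7, which gives L = 49.

L* = 49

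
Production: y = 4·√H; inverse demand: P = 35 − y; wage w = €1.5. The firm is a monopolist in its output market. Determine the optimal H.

H* = 16

Marginal revenue from the inverse demand is MR = 35 − 2y.
The marginal product is MP_H = 2·H^(-1/2).
A monopolist hires until marginal revenue product equals the wage: MR·MP_H = w.
At H, y = 4·√H. Substituting and solving: (35 − 8·√H)·2·H^(-1/2) = 1.5 gives H = 16.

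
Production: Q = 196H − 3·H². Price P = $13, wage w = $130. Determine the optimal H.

The marginal product of H is MP_H = 196 − 6H.
A price-taking firm hires until the value of the marginal product equals the wage: P·MP_H = w, so 13·(196 − 6H) = 130.
Then 196 − 6H = 10, giving H = 31.

H* = 31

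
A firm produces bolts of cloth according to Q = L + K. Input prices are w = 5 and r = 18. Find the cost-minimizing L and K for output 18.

The inputs are perfect substitutes, so the firm uses whichever has the lower cost per unit of output.
Cost per unit of output via L is 5; via K it is 18. L is cheaper.
Producing Q = 18 with L alone: L = 18, K = 0.

L* = 18, K* = 0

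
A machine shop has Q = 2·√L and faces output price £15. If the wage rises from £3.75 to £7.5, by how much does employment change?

ΔL = -12

From P·MP_L = w with MP_L = L^(-1/2), the labor demand is L(w) = (15/w)^(2).
At w = 3.75: L = 16. At w = 7.5: L = 4.
ΔL = 4 − 16 = -12.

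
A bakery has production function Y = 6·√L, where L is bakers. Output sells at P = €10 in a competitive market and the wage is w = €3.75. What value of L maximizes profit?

L* = 64

MP_L = (1/2)·6·L^(-1/2) = 3·L^(-1/2).
Profit maximization for a price taker requires P·MP_L = w: 10·3·L^(-1/2) = 3.75.
So L^(-1/2) = 0.125, which gives L = 64.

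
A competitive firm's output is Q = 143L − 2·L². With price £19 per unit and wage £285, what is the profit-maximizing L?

The marginal product of L is MP_L = 143 − 4L.
A price-taking firm hires until the value of the marginal product equals the wage: P·MP_L = w, so 19·(143 − 4L) = 285.
Then 143 − 4L = 15, giving L = 32.

L* = 32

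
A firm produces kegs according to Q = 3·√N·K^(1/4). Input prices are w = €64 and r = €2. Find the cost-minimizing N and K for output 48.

N* = 16, K* = 256

Cost minimization requires the marginal rate of technical substitution to equal the input-price ratio: MP_N/MP_K = w/r.
Here MP_N/MP_K = (1/2)·(K/N)/(1/4) = 2·(K/N). Setting this equal to 64/2 = 32 gives K = 16N.
Substituting into Q = 48: 3·N^(1/2)·(16N)^(1/4) = 48.
Solving, N = 16 and K = 256.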